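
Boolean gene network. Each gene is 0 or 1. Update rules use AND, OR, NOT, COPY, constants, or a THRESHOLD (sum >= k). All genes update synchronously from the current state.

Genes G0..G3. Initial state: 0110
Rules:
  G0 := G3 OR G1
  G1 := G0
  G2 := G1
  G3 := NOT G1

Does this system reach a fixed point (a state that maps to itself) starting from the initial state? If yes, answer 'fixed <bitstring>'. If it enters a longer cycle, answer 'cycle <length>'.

Answer: cycle 2

Derivation:
Step 0: 0110
Step 1: G0=G3|G1=0|1=1 G1=G0=0 G2=G1=1 G3=NOT G1=NOT 1=0 -> 1010
Step 2: G0=G3|G1=0|0=0 G1=G0=1 G2=G1=0 G3=NOT G1=NOT 0=1 -> 0101
Step 3: G0=G3|G1=1|1=1 G1=G0=0 G2=G1=1 G3=NOT G1=NOT 1=0 -> 1010
Cycle of length 2 starting at step 1 -> no fixed point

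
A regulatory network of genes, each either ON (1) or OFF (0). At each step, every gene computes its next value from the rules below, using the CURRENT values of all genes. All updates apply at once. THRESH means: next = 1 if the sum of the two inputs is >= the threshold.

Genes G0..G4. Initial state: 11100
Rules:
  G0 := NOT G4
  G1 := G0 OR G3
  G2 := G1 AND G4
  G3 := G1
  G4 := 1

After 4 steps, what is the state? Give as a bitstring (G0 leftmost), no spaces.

Step 1: G0=NOT G4=NOT 0=1 G1=G0|G3=1|0=1 G2=G1&G4=1&0=0 G3=G1=1 G4=1(const) -> 11011
Step 2: G0=NOT G4=NOT 1=0 G1=G0|G3=1|1=1 G2=G1&G4=1&1=1 G3=G1=1 G4=1(const) -> 01111
Step 3: G0=NOT G4=NOT 1=0 G1=G0|G3=0|1=1 G2=G1&G4=1&1=1 G3=G1=1 G4=1(const) -> 01111
Step 4: G0=NOT G4=NOT 1=0 G1=G0|G3=0|1=1 G2=G1&G4=1&1=1 G3=G1=1 G4=1(const) -> 01111

01111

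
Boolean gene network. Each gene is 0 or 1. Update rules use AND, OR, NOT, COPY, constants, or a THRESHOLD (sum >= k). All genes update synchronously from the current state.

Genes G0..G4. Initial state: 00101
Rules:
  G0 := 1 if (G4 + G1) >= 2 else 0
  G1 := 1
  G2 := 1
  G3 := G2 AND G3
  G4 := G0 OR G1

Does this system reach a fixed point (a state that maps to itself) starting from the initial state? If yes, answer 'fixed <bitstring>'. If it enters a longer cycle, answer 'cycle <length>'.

Step 0: 00101
Step 1: G0=(1+0>=2)=0 G1=1(const) G2=1(const) G3=G2&G3=1&0=0 G4=G0|G1=0|0=0 -> 01100
Step 2: G0=(0+1>=2)=0 G1=1(const) G2=1(const) G3=G2&G3=1&0=0 G4=G0|G1=0|1=1 -> 01101
Step 3: G0=(1+1>=2)=1 G1=1(const) G2=1(const) G3=G2&G3=1&0=0 G4=G0|G1=0|1=1 -> 11101
Step 4: G0=(1+1>=2)=1 G1=1(const) G2=1(const) G3=G2&G3=1&0=0 G4=G0|G1=1|1=1 -> 11101
Fixed point reached at step 3: 11101

Answer: fixed 11101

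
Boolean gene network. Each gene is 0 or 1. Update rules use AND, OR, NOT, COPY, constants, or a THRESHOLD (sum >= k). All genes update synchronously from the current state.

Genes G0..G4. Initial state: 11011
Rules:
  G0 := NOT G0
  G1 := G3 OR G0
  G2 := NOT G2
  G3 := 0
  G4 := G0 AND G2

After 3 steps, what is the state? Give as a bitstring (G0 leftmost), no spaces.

Step 1: G0=NOT G0=NOT 1=0 G1=G3|G0=1|1=1 G2=NOT G2=NOT 0=1 G3=0(const) G4=G0&G2=1&0=0 -> 01100
Step 2: G0=NOT G0=NOT 0=1 G1=G3|G0=0|0=0 G2=NOT G2=NOT 1=0 G3=0(const) G4=G0&G2=0&1=0 -> 10000
Step 3: G0=NOT G0=NOT 1=0 G1=G3|G0=0|1=1 G2=NOT G2=NOT 0=1 G3=0(const) G4=G0&G2=1&0=0 -> 01100

01100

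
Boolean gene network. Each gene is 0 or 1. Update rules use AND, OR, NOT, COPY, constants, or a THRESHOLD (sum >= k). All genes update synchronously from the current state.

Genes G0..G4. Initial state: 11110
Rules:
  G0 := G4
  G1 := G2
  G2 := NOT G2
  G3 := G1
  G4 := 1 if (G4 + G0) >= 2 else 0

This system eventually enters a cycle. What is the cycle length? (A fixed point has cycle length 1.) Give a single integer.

Step 0: 11110
Step 1: G0=G4=0 G1=G2=1 G2=NOT G2=NOT 1=0 G3=G1=1 G4=(0+1>=2)=0 -> 01010
Step 2: G0=G4=0 G1=G2=0 G2=NOT G2=NOT 0=1 G3=G1=1 G4=(0+0>=2)=0 -> 00110
Step 3: G0=G4=0 G1=G2=1 G2=NOT G2=NOT 1=0 G3=G1=0 G4=(0+0>=2)=0 -> 01000
Step 4: G0=G4=0 G1=G2=0 G2=NOT G2=NOT 0=1 G3=G1=1 G4=(0+0>=2)=0 -> 00110
State from step 4 equals state from step 2 -> cycle length 2

Answer: 2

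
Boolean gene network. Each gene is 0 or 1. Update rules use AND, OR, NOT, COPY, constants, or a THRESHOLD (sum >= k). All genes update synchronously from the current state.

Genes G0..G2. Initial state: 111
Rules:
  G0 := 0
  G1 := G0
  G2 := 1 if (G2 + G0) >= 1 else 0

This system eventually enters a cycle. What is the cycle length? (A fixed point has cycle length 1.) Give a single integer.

Answer: 1

Derivation:
Step 0: 111
Step 1: G0=0(const) G1=G0=1 G2=(1+1>=1)=1 -> 011
Step 2: G0=0(const) G1=G0=0 G2=(1+0>=1)=1 -> 001
Step 3: G0=0(const) G1=G0=0 G2=(1+0>=1)=1 -> 001
State from step 3 equals state from step 2 -> cycle length 1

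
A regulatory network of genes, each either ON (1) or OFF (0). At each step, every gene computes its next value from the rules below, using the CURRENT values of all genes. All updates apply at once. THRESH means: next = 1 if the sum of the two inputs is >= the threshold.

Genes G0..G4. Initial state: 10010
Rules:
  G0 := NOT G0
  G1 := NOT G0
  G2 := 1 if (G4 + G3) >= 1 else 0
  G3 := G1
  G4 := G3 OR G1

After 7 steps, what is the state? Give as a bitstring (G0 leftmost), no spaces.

Step 1: G0=NOT G0=NOT 1=0 G1=NOT G0=NOT 1=0 G2=(0+1>=1)=1 G3=G1=0 G4=G3|G1=1|0=1 -> 00101
Step 2: G0=NOT G0=NOT 0=1 G1=NOT G0=NOT 0=1 G2=(1+0>=1)=1 G3=G1=0 G4=G3|G1=0|0=0 -> 11100
Step 3: G0=NOT G0=NOT 1=0 G1=NOT G0=NOT 1=0 G2=(0+0>=1)=0 G3=G1=1 G4=G3|G1=0|1=1 -> 00011
Step 4: G0=NOT G0=NOT 0=1 G1=NOT G0=NOT 0=1 G2=(1+1>=1)=1 G3=G1=0 G4=G3|G1=1|0=1 -> 11101
Step 5: G0=NOT G0=NOT 1=0 G1=NOT G0=NOT 1=0 G2=(1+0>=1)=1 G3=G1=1 G4=G3|G1=0|1=1 -> 00111
Step 6: G0=NOT G0=NOT 0=1 G1=NOT G0=NOT 0=1 G2=(1+1>=1)=1 G3=G1=0 G4=G3|G1=1|0=1 -> 11101
Step 7: G0=NOT G0=NOT 1=0 G1=NOT G0=NOT 1=0 G2=(1+0>=1)=1 G3=G1=1 G4=G3|G1=0|1=1 -> 00111

00111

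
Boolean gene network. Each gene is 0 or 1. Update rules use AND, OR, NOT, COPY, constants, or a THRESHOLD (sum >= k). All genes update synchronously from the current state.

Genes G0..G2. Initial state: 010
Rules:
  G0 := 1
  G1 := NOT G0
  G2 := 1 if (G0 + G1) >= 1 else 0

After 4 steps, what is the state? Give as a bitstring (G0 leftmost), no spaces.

Step 1: G0=1(const) G1=NOT G0=NOT 0=1 G2=(0+1>=1)=1 -> 111
Step 2: G0=1(const) G1=NOT G0=NOT 1=0 G2=(1+1>=1)=1 -> 101
Step 3: G0=1(const) G1=NOT G0=NOT 1=0 G2=(1+0>=1)=1 -> 101
Step 4: G0=1(const) G1=NOT G0=NOT 1=0 G2=(1+0>=1)=1 -> 101

101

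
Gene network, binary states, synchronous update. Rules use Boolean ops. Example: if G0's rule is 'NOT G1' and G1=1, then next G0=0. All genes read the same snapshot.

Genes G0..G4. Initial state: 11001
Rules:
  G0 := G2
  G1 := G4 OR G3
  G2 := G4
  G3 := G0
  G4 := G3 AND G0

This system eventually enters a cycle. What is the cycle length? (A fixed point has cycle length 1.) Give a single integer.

Answer: 1

Derivation:
Step 0: 11001
Step 1: G0=G2=0 G1=G4|G3=1|0=1 G2=G4=1 G3=G0=1 G4=G3&G0=0&1=0 -> 01110
Step 2: G0=G2=1 G1=G4|G3=0|1=1 G2=G4=0 G3=G0=0 G4=G3&G0=1&0=0 -> 11000
Step 3: G0=G2=0 G1=G4|G3=0|0=0 G2=G4=0 G3=G0=1 G4=G3&G0=0&1=0 -> 00010
Step 4: G0=G2=0 G1=G4|G3=0|1=1 G2=G4=0 G3=G0=0 G4=G3&G0=1&0=0 -> 01000
Step 5: G0=G2=0 G1=G4|G3=0|0=0 G2=G4=0 G3=G0=0 G4=G3&G0=0&0=0 -> 00000
Step 6: G0=G2=0 G1=G4|G3=0|0=0 G2=G4=0 G3=G0=0 G4=G3&G0=0&0=0 -> 00000
State from step 6 equals state from step 5 -> cycle length 1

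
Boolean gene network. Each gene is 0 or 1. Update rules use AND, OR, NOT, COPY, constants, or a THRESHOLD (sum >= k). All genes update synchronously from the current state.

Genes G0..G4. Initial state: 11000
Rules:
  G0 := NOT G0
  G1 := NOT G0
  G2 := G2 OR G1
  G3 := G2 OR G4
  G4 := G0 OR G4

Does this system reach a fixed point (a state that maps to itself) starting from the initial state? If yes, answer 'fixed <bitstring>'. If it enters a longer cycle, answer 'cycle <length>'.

Answer: cycle 2

Derivation:
Step 0: 11000
Step 1: G0=NOT G0=NOT 1=0 G1=NOT G0=NOT 1=0 G2=G2|G1=0|1=1 G3=G2|G4=0|0=0 G4=G0|G4=1|0=1 -> 00101
Step 2: G0=NOT G0=NOT 0=1 G1=NOT G0=NOT 0=1 G2=G2|G1=1|0=1 G3=G2|G4=1|1=1 G4=G0|G4=0|1=1 -> 11111
Step 3: G0=NOT G0=NOT 1=0 G1=NOT G0=NOT 1=0 G2=G2|G1=1|1=1 G3=G2|G4=1|1=1 G4=G0|G4=1|1=1 -> 00111
Step 4: G0=NOT G0=NOT 0=1 G1=NOT G0=NOT 0=1 G2=G2|G1=1|0=1 G3=G2|G4=1|1=1 G4=G0|G4=0|1=1 -> 11111
Cycle of length 2 starting at step 2 -> no fixed point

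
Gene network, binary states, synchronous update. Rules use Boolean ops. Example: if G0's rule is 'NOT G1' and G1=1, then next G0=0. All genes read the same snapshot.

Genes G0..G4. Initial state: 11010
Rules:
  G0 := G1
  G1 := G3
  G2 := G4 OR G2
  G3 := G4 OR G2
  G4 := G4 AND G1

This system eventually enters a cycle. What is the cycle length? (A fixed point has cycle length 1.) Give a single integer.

Step 0: 11010
Step 1: G0=G1=1 G1=G3=1 G2=G4|G2=0|0=0 G3=G4|G2=0|0=0 G4=G4&G1=0&1=0 -> 11000
Step 2: G0=G1=1 G1=G3=0 G2=G4|G2=0|0=0 G3=G4|G2=0|0=0 G4=G4&G1=0&1=0 -> 10000
Step 3: G0=G1=0 G1=G3=0 G2=G4|G2=0|0=0 G3=G4|G2=0|0=0 G4=G4&G1=0&0=0 -> 00000
Step 4: G0=G1=0 G1=G3=0 G2=G4|G2=0|0=0 G3=G4|G2=0|0=0 G4=G4&G1=0&0=0 -> 00000
State from step 4 equals state from step 3 -> cycle length 1

Answer: 1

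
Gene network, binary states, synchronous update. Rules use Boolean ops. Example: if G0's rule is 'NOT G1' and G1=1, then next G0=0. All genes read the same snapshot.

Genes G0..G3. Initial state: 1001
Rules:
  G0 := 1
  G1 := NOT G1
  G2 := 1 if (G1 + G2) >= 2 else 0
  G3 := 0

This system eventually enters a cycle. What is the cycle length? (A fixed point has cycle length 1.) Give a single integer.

Answer: 2

Derivation:
Step 0: 1001
Step 1: G0=1(const) G1=NOT G1=NOT 0=1 G2=(0+0>=2)=0 G3=0(const) -> 1100
Step 2: G0=1(const) G1=NOT G1=NOT 1=0 G2=(1+0>=2)=0 G3=0(const) -> 1000
Step 3: G0=1(const) G1=NOT G1=NOT 0=1 G2=(0+0>=2)=0 G3=0(const) -> 1100
State from step 3 equals state from step 1 -> cycle length 2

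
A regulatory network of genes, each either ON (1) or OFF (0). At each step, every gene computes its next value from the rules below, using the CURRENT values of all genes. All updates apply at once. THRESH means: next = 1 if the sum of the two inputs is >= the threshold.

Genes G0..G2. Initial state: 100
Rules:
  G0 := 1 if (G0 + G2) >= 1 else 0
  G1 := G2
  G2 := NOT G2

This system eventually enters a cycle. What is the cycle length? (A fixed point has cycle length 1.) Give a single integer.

Answer: 2

Derivation:
Step 0: 100
Step 1: G0=(1+0>=1)=1 G1=G2=0 G2=NOT G2=NOT 0=1 -> 101
Step 2: G0=(1+1>=1)=1 G1=G2=1 G2=NOT G2=NOT 1=0 -> 110
Step 3: G0=(1+0>=1)=1 G1=G2=0 G2=NOT G2=NOT 0=1 -> 101
State from step 3 equals state from step 1 -> cycle length 2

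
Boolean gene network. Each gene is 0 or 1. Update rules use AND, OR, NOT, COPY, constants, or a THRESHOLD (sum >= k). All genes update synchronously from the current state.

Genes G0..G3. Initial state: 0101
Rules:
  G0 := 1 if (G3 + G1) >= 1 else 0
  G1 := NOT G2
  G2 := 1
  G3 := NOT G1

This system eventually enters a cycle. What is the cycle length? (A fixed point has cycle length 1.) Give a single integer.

Step 0: 0101
Step 1: G0=(1+1>=1)=1 G1=NOT G2=NOT 0=1 G2=1(const) G3=NOT G1=NOT 1=0 -> 1110
Step 2: G0=(0+1>=1)=1 G1=NOT G2=NOT 1=0 G2=1(const) G3=NOT G1=NOT 1=0 -> 1010
Step 3: G0=(0+0>=1)=0 G1=NOT G2=NOT 1=0 G2=1(const) G3=NOT G1=NOT 0=1 -> 0011
Step 4: G0=(1+0>=1)=1 G1=NOT G2=NOT 1=0 G2=1(const) G3=NOT G1=NOT 0=1 -> 1011
Step 5: G0=(1+0>=1)=1 G1=NOT G2=NOT 1=0 G2=1(const) G3=NOT G1=NOT 0=1 -> 1011
State from step 5 equals state from step 4 -> cycle length 1

Answer: 1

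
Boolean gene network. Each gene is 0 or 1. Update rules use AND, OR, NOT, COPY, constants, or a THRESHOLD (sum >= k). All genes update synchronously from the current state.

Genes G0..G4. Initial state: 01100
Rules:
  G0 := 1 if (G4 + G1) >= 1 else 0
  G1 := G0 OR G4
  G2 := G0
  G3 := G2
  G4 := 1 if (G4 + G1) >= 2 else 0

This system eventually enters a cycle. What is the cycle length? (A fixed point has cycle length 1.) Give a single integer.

Answer: 2

Derivation:
Step 0: 01100
Step 1: G0=(0+1>=1)=1 G1=G0|G4=0|0=0 G2=G0=0 G3=G2=1 G4=(0+1>=2)=0 -> 10010
Step 2: G0=(0+0>=1)=0 G1=G0|G4=1|0=1 G2=G0=1 G3=G2=0 G4=(0+0>=2)=0 -> 01100
State from step 2 equals state from step 0 -> cycle length 2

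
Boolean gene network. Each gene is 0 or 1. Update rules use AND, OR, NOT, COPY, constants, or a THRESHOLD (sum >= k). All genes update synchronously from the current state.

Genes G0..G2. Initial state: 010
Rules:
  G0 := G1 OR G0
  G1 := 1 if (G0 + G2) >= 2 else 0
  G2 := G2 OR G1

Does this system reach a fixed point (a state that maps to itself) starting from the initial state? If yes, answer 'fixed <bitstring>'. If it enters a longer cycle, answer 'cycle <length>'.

Step 0: 010
Step 1: G0=G1|G0=1|0=1 G1=(0+0>=2)=0 G2=G2|G1=0|1=1 -> 101
Step 2: G0=G1|G0=0|1=1 G1=(1+1>=2)=1 G2=G2|G1=1|0=1 -> 111
Step 3: G0=G1|G0=1|1=1 G1=(1+1>=2)=1 G2=G2|G1=1|1=1 -> 111
Fixed point reached at step 2: 111

Answer: fixed 111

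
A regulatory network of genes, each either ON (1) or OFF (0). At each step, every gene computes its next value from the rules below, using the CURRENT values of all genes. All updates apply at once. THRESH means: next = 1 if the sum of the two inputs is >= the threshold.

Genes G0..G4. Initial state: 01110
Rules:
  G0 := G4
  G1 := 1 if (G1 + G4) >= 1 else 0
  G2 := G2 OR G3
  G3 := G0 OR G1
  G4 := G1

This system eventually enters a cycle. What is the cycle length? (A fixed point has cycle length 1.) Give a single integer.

Step 0: 01110
Step 1: G0=G4=0 G1=(1+0>=1)=1 G2=G2|G3=1|1=1 G3=G0|G1=0|1=1 G4=G1=1 -> 01111
Step 2: G0=G4=1 G1=(1+1>=1)=1 G2=G2|G3=1|1=1 G3=G0|G1=0|1=1 G4=G1=1 -> 11111
Step 3: G0=G4=1 G1=(1+1>=1)=1 G2=G2|G3=1|1=1 G3=G0|G1=1|1=1 G4=G1=1 -> 11111
State from step 3 equals state from step 2 -> cycle length 1

Answer: 1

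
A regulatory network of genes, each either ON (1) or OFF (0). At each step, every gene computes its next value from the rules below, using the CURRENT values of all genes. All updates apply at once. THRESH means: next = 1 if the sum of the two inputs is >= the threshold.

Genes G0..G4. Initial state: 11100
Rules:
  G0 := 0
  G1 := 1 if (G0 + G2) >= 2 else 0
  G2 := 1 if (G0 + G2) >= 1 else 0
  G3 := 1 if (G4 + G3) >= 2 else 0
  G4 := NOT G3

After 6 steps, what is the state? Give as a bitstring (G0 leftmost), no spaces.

Step 1: G0=0(const) G1=(1+1>=2)=1 G2=(1+1>=1)=1 G3=(0+0>=2)=0 G4=NOT G3=NOT 0=1 -> 01101
Step 2: G0=0(const) G1=(0+1>=2)=0 G2=(0+1>=1)=1 G3=(1+0>=2)=0 G4=NOT G3=NOT 0=1 -> 00101
Step 3: G0=0(const) G1=(0+1>=2)=0 G2=(0+1>=1)=1 G3=(1+0>=2)=0 G4=NOT G3=NOT 0=1 -> 00101
Step 4: G0=0(const) G1=(0+1>=2)=0 G2=(0+1>=1)=1 G3=(1+0>=2)=0 G4=NOT G3=NOT 0=1 -> 00101
Step 5: G0=0(const) G1=(0+1>=2)=0 G2=(0+1>=1)=1 G3=(1+0>=2)=0 G4=NOT G3=NOT 0=1 -> 00101
Step 6: G0=0(const) G1=(0+1>=2)=0 G2=(0+1>=1)=1 G3=(1+0>=2)=0 G4=NOT G3=NOT 0=1 -> 00101

00101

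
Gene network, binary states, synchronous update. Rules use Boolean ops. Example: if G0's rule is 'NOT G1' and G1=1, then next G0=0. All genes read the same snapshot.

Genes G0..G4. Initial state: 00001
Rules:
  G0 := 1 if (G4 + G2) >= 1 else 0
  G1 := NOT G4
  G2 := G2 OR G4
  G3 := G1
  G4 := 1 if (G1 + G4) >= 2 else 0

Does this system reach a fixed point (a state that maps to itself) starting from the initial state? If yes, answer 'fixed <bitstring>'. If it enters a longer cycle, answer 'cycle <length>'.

Answer: fixed 11110

Derivation:
Step 0: 00001
Step 1: G0=(1+0>=1)=1 G1=NOT G4=NOT 1=0 G2=G2|G4=0|1=1 G3=G1=0 G4=(0+1>=2)=0 -> 10100
Step 2: G0=(0+1>=1)=1 G1=NOT G4=NOT 0=1 G2=G2|G4=1|0=1 G3=G1=0 G4=(0+0>=2)=0 -> 11100
Step 3: G0=(0+1>=1)=1 G1=NOT G4=NOT 0=1 G2=G2|G4=1|0=1 G3=G1=1 G4=(1+0>=2)=0 -> 11110
Step 4: G0=(0+1>=1)=1 G1=NOT G4=NOT 0=1 G2=G2|G4=1|0=1 G3=G1=1 G4=(1+0>=2)=0 -> 11110
Fixed point reached at step 3: 11110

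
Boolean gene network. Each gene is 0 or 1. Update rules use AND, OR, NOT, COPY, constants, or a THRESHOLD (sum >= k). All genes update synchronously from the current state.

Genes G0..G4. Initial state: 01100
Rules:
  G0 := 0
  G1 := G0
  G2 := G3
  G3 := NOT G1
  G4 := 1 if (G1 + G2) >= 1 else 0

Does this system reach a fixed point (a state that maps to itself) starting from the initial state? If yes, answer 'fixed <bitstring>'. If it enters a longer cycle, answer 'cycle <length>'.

Answer: fixed 00111

Derivation:
Step 0: 01100
Step 1: G0=0(const) G1=G0=0 G2=G3=0 G3=NOT G1=NOT 1=0 G4=(1+1>=1)=1 -> 00001
Step 2: G0=0(const) G1=G0=0 G2=G3=0 G3=NOT G1=NOT 0=1 G4=(0+0>=1)=0 -> 00010
Step 3: G0=0(const) G1=G0=0 G2=G3=1 G3=NOT G1=NOT 0=1 G4=(0+0>=1)=0 -> 00110
Step 4: G0=0(const) G1=G0=0 G2=G3=1 G3=NOT G1=NOT 0=1 G4=(0+1>=1)=1 -> 00111
Step 5: G0=0(const) G1=G0=0 G2=G3=1 G3=NOT G1=NOT 0=1 G4=(0+1>=1)=1 -> 00111
Fixed point reached at step 4: 00111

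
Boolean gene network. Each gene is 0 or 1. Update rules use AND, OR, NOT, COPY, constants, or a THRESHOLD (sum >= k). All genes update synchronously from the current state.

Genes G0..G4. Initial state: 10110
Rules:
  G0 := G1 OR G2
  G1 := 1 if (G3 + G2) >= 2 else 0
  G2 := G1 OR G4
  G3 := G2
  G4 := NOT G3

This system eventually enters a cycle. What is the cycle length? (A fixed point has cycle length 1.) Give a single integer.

Answer: 2

Derivation:
Step 0: 10110
Step 1: G0=G1|G2=0|1=1 G1=(1+1>=2)=1 G2=G1|G4=0|0=0 G3=G2=1 G4=NOT G3=NOT 1=0 -> 11010
Step 2: G0=G1|G2=1|0=1 G1=(1+0>=2)=0 G2=G1|G4=1|0=1 G3=G2=0 G4=NOT G3=NOT 1=0 -> 10100
Step 3: G0=G1|G2=0|1=1 G1=(0+1>=2)=0 G2=G1|G4=0|0=0 G3=G2=1 G4=NOT G3=NOT 0=1 -> 10011
Step 4: G0=G1|G2=0|0=0 G1=(1+0>=2)=0 G2=G1|G4=0|1=1 G3=G2=0 G4=NOT G3=NOT 1=0 -> 00100
Step 5: G0=G1|G2=0|1=1 G1=(0+1>=2)=0 G2=G1|G4=0|0=0 G3=G2=1 G4=NOT G3=NOT 0=1 -> 10011
State from step 5 equals state from step 3 -> cycle length 2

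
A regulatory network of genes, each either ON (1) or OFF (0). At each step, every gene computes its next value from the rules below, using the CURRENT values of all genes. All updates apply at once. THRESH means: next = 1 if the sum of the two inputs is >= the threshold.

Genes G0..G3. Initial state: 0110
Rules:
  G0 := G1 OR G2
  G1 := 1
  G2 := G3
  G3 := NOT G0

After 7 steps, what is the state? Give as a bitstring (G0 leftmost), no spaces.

Step 1: G0=G1|G2=1|1=1 G1=1(const) G2=G3=0 G3=NOT G0=NOT 0=1 -> 1101
Step 2: G0=G1|G2=1|0=1 G1=1(const) G2=G3=1 G3=NOT G0=NOT 1=0 -> 1110
Step 3: G0=G1|G2=1|1=1 G1=1(const) G2=G3=0 G3=NOT G0=NOT 1=0 -> 1100
Step 4: G0=G1|G2=1|0=1 G1=1(const) G2=G3=0 G3=NOT G0=NOT 1=0 -> 1100
Step 5: G0=G1|G2=1|0=1 G1=1(const) G2=G3=0 G3=NOT G0=NOT 1=0 -> 1100
Step 6: G0=G1|G2=1|0=1 G1=1(const) G2=G3=0 G3=NOT G0=NOT 1=0 -> 1100
Step 7: G0=G1|G2=1|0=1 G1=1(const) G2=G3=0 G3=NOT G0=NOT 1=0 -> 1100

1100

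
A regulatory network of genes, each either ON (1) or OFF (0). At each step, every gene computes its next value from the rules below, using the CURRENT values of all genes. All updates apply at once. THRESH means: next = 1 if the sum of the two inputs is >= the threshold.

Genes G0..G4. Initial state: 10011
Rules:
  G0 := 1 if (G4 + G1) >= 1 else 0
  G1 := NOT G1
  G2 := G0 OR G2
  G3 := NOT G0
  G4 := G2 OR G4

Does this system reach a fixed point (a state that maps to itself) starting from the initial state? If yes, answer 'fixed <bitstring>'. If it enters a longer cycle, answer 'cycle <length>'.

Step 0: 10011
Step 1: G0=(1+0>=1)=1 G1=NOT G1=NOT 0=1 G2=G0|G2=1|0=1 G3=NOT G0=NOT 1=0 G4=G2|G4=0|1=1 -> 11101
Step 2: G0=(1+1>=1)=1 G1=NOT G1=NOT 1=0 G2=G0|G2=1|1=1 G3=NOT G0=NOT 1=0 G4=G2|G4=1|1=1 -> 10101
Step 3: G0=(1+0>=1)=1 G1=NOT G1=NOT 0=1 G2=G0|G2=1|1=1 G3=NOT G0=NOT 1=0 G4=G2|G4=1|1=1 -> 11101
Cycle of length 2 starting at step 1 -> no fixed point

Answer: cycle 2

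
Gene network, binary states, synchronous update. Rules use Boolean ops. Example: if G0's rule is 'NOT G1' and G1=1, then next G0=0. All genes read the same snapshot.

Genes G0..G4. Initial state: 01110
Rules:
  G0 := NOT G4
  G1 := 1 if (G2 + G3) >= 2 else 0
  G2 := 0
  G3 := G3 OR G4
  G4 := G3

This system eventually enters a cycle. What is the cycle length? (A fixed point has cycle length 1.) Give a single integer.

Step 0: 01110
Step 1: G0=NOT G4=NOT 0=1 G1=(1+1>=2)=1 G2=0(const) G3=G3|G4=1|0=1 G4=G3=1 -> 11011
Step 2: G0=NOT G4=NOT 1=0 G1=(0+1>=2)=0 G2=0(const) G3=G3|G4=1|1=1 G4=G3=1 -> 00011
Step 3: G0=NOT G4=NOT 1=0 G1=(0+1>=2)=0 G2=0(const) G3=G3|G4=1|1=1 G4=G3=1 -> 00011
State from step 3 equals state from step 2 -> cycle length 1

Answer: 1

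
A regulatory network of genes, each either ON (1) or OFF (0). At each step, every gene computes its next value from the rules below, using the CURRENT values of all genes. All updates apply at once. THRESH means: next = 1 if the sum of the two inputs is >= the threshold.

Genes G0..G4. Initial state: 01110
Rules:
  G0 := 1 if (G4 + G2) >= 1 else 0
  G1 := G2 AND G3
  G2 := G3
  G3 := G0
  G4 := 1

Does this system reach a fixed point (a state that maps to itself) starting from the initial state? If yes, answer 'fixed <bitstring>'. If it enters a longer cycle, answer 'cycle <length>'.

Answer: fixed 11111

Derivation:
Step 0: 01110
Step 1: G0=(0+1>=1)=1 G1=G2&G3=1&1=1 G2=G3=1 G3=G0=0 G4=1(const) -> 11101
Step 2: G0=(1+1>=1)=1 G1=G2&G3=1&0=0 G2=G3=0 G3=G0=1 G4=1(const) -> 10011
Step 3: G0=(1+0>=1)=1 G1=G2&G3=0&1=0 G2=G3=1 G3=G0=1 G4=1(const) -> 10111
Step 4: G0=(1+1>=1)=1 G1=G2&G3=1&1=1 G2=G3=1 G3=G0=1 G4=1(const) -> 11111
Step 5: G0=(1+1>=1)=1 G1=G2&G3=1&1=1 G2=G3=1 G3=G0=1 G4=1(const) -> 11111
Fixed point reached at step 4: 11111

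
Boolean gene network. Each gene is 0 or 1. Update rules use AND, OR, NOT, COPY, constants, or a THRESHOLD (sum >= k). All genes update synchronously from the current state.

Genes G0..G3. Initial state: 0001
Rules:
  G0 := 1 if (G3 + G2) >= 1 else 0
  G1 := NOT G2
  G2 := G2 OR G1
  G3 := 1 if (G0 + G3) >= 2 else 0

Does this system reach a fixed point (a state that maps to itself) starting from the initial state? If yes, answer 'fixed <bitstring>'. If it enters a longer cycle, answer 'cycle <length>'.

Answer: fixed 1010

Derivation:
Step 0: 0001
Step 1: G0=(1+0>=1)=1 G1=NOT G2=NOT 0=1 G2=G2|G1=0|0=0 G3=(0+1>=2)=0 -> 1100
Step 2: G0=(0+0>=1)=0 G1=NOT G2=NOT 0=1 G2=G2|G1=0|1=1 G3=(1+0>=2)=0 -> 0110
Step 3: G0=(0+1>=1)=1 G1=NOT G2=NOT 1=0 G2=G2|G1=1|1=1 G3=(0+0>=2)=0 -> 1010
Step 4: G0=(0+1>=1)=1 G1=NOT G2=NOT 1=0 G2=G2|G1=1|0=1 G3=(1+0>=2)=0 -> 1010
Fixed point reached at step 3: 1010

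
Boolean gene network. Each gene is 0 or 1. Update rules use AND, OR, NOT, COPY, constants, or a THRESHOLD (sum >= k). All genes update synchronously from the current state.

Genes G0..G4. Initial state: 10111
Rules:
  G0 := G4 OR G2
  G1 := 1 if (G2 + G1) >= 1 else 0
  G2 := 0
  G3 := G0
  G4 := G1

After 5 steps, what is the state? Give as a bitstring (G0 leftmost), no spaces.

Step 1: G0=G4|G2=1|1=1 G1=(1+0>=1)=1 G2=0(const) G3=G0=1 G4=G1=0 -> 11010
Step 2: G0=G4|G2=0|0=0 G1=(0+1>=1)=1 G2=0(const) G3=G0=1 G4=G1=1 -> 01011
Step 3: G0=G4|G2=1|0=1 G1=(0+1>=1)=1 G2=0(const) G3=G0=0 G4=G1=1 -> 11001
Step 4: G0=G4|G2=1|0=1 G1=(0+1>=1)=1 G2=0(const) G3=G0=1 G4=G1=1 -> 11011
Step 5: G0=G4|G2=1|0=1 G1=(0+1>=1)=1 G2=0(const) G3=G0=1 G4=G1=1 -> 11011

11011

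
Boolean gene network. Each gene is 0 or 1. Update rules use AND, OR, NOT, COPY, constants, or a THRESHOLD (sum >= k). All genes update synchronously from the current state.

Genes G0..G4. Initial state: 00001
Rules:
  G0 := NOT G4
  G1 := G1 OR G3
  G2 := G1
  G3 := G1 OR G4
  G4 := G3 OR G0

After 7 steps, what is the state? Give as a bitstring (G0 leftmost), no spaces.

Step 1: G0=NOT G4=NOT 1=0 G1=G1|G3=0|0=0 G2=G1=0 G3=G1|G4=0|1=1 G4=G3|G0=0|0=0 -> 00010
Step 2: G0=NOT G4=NOT 0=1 G1=G1|G3=0|1=1 G2=G1=0 G3=G1|G4=0|0=0 G4=G3|G0=1|0=1 -> 11001
Step 3: G0=NOT G4=NOT 1=0 G1=G1|G3=1|0=1 G2=G1=1 G3=G1|G4=1|1=1 G4=G3|G0=0|1=1 -> 01111
Step 4: G0=NOT G4=NOT 1=0 G1=G1|G3=1|1=1 G2=G1=1 G3=G1|G4=1|1=1 G4=G3|G0=1|0=1 -> 01111
Step 5: G0=NOT G4=NOT 1=0 G1=G1|G3=1|1=1 G2=G1=1 G3=G1|G4=1|1=1 G4=G3|G0=1|0=1 -> 01111
Step 6: G0=NOT G4=NOT 1=0 G1=G1|G3=1|1=1 G2=G1=1 G3=G1|G4=1|1=1 G4=G3|G0=1|0=1 -> 01111
Step 7: G0=NOT G4=NOT 1=0 G1=G1|G3=1|1=1 G2=G1=1 G3=G1|G4=1|1=1 G4=G3|G0=1|0=1 -> 01111

01111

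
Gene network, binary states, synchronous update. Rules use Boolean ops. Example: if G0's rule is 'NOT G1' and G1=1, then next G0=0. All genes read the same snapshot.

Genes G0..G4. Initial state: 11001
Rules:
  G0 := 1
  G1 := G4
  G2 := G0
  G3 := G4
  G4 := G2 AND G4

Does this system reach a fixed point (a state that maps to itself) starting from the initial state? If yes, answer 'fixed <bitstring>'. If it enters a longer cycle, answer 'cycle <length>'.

Answer: fixed 10100

Derivation:
Step 0: 11001
Step 1: G0=1(const) G1=G4=1 G2=G0=1 G3=G4=1 G4=G2&G4=0&1=0 -> 11110
Step 2: G0=1(const) G1=G4=0 G2=G0=1 G3=G4=0 G4=G2&G4=1&0=0 -> 10100
Step 3: G0=1(const) G1=G4=0 G2=G0=1 G3=G4=0 G4=G2&G4=1&0=0 -> 10100
Fixed point reached at step 2: 10100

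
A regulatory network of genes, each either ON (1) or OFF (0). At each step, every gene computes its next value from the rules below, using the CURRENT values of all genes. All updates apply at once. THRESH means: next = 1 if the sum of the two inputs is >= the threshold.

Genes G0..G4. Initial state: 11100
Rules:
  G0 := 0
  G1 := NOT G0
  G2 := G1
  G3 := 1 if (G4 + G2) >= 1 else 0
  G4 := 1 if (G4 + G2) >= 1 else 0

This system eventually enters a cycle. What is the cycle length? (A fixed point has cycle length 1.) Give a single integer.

Answer: 1

Derivation:
Step 0: 11100
Step 1: G0=0(const) G1=NOT G0=NOT 1=0 G2=G1=1 G3=(0+1>=1)=1 G4=(0+1>=1)=1 -> 00111
Step 2: G0=0(const) G1=NOT G0=NOT 0=1 G2=G1=0 G3=(1+1>=1)=1 G4=(1+1>=1)=1 -> 01011
Step 3: G0=0(const) G1=NOT G0=NOT 0=1 G2=G1=1 G3=(1+0>=1)=1 G4=(1+0>=1)=1 -> 01111
Step 4: G0=0(const) G1=NOT G0=NOT 0=1 G2=G1=1 G3=(1+1>=1)=1 G4=(1+1>=1)=1 -> 01111
State from step 4 equals state from step 3 -> cycle length 1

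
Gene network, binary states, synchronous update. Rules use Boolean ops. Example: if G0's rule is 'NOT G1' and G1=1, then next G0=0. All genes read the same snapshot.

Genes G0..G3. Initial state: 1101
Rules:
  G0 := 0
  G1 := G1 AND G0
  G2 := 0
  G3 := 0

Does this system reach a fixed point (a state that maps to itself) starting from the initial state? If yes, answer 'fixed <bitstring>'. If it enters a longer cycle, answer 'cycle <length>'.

Step 0: 1101
Step 1: G0=0(const) G1=G1&G0=1&1=1 G2=0(const) G3=0(const) -> 0100
Step 2: G0=0(const) G1=G1&G0=1&0=0 G2=0(const) G3=0(const) -> 0000
Step 3: G0=0(const) G1=G1&G0=0&0=0 G2=0(const) G3=0(const) -> 0000
Fixed point reached at step 2: 0000

Answer: fixed 0000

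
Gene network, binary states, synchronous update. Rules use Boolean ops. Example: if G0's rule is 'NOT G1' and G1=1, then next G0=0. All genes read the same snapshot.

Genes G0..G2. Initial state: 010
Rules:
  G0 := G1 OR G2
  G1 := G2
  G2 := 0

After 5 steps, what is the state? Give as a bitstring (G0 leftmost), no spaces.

Step 1: G0=G1|G2=1|0=1 G1=G2=0 G2=0(const) -> 100
Step 2: G0=G1|G2=0|0=0 G1=G2=0 G2=0(const) -> 000
Step 3: G0=G1|G2=0|0=0 G1=G2=0 G2=0(const) -> 000
Step 4: G0=G1|G2=0|0=0 G1=G2=0 G2=0(const) -> 000
Step 5: G0=G1|G2=0|0=0 G1=G2=0 G2=0(const) -> 000

000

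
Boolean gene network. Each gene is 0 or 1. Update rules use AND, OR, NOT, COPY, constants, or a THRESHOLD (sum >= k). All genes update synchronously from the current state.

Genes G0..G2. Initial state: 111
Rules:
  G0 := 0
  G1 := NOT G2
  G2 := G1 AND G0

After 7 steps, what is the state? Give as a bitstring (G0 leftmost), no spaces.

Step 1: G0=0(const) G1=NOT G2=NOT 1=0 G2=G1&G0=1&1=1 -> 001
Step 2: G0=0(const) G1=NOT G2=NOT 1=0 G2=G1&G0=0&0=0 -> 000
Step 3: G0=0(const) G1=NOT G2=NOT 0=1 G2=G1&G0=0&0=0 -> 010
Step 4: G0=0(const) G1=NOT G2=NOT 0=1 G2=G1&G0=1&0=0 -> 010
Step 5: G0=0(const) G1=NOT G2=NOT 0=1 G2=G1&G0=1&0=0 -> 010
Step 6: G0=0(const) G1=NOT G2=NOT 0=1 G2=G1&G0=1&0=0 -> 010
Step 7: G0=0(const) G1=NOT G2=NOT 0=1 G2=G1&G0=1&0=0 -> 010

010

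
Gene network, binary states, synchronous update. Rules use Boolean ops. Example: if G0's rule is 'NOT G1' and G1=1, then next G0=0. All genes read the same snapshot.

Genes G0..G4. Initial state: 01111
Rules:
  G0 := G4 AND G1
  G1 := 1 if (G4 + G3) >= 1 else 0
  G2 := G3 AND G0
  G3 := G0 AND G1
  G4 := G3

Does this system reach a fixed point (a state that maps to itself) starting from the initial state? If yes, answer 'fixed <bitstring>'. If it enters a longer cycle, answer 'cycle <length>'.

Answer: cycle 3

Derivation:
Step 0: 01111
Step 1: G0=G4&G1=1&1=1 G1=(1+1>=1)=1 G2=G3&G0=1&0=0 G3=G0&G1=0&1=0 G4=G3=1 -> 11001
Step 2: G0=G4&G1=1&1=1 G1=(1+0>=1)=1 G2=G3&G0=0&1=0 G3=G0&G1=1&1=1 G4=G3=0 -> 11010
Step 3: G0=G4&G1=0&1=0 G1=(0+1>=1)=1 G2=G3&G0=1&1=1 G3=G0&G1=1&1=1 G4=G3=1 -> 01111
Cycle of length 3 starting at step 0 -> no fixed point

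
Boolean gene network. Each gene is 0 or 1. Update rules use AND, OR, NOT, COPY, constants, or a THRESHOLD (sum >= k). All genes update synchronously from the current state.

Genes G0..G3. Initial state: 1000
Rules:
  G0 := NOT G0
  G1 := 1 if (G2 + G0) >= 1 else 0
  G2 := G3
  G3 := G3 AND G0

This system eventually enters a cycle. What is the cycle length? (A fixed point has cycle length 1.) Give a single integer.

Answer: 2

Derivation:
Step 0: 1000
Step 1: G0=NOT G0=NOT 1=0 G1=(0+1>=1)=1 G2=G3=0 G3=G3&G0=0&1=0 -> 0100
Step 2: G0=NOT G0=NOT 0=1 G1=(0+0>=1)=0 G2=G3=0 G3=G3&G0=0&0=0 -> 1000
State from step 2 equals state from step 0 -> cycle length 2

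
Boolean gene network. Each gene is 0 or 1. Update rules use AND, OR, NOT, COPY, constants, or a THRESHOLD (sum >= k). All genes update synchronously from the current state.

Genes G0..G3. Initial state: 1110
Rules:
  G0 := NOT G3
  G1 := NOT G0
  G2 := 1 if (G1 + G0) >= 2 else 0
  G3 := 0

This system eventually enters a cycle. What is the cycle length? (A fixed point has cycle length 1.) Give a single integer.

Step 0: 1110
Step 1: G0=NOT G3=NOT 0=1 G1=NOT G0=NOT 1=0 G2=(1+1>=2)=1 G3=0(const) -> 1010
Step 2: G0=NOT G3=NOT 0=1 G1=NOT G0=NOT 1=0 G2=(0+1>=2)=0 G3=0(const) -> 1000
Step 3: G0=NOT G3=NOT 0=1 G1=NOT G0=NOT 1=0 G2=(0+1>=2)=0 G3=0(const) -> 1000
State from step 3 equals state from step 2 -> cycle length 1

Answer: 1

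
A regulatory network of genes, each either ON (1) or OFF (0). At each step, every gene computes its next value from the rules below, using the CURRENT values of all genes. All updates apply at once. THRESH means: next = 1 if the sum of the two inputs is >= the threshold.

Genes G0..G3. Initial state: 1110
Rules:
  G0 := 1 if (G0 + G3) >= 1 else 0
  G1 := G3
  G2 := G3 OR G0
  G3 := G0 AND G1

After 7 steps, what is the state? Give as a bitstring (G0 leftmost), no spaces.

Step 1: G0=(1+0>=1)=1 G1=G3=0 G2=G3|G0=0|1=1 G3=G0&G1=1&1=1 -> 1011
Step 2: G0=(1+1>=1)=1 G1=G3=1 G2=G3|G0=1|1=1 G3=G0&G1=1&0=0 -> 1110
Step 3: G0=(1+0>=1)=1 G1=G3=0 G2=G3|G0=0|1=1 G3=G0&G1=1&1=1 -> 1011
Step 4: G0=(1+1>=1)=1 G1=G3=1 G2=G3|G0=1|1=1 G3=G0&G1=1&0=0 -> 1110
Step 5: G0=(1+0>=1)=1 G1=G3=0 G2=G3|G0=0|1=1 G3=G0&G1=1&1=1 -> 1011
Step 6: G0=(1+1>=1)=1 G1=G3=1 G2=G3|G0=1|1=1 G3=G0&G1=1&0=0 -> 1110
Step 7: G0=(1+0>=1)=1 G1=G3=0 G2=G3|G0=0|1=1 G3=G0&G1=1&1=1 -> 1011

1011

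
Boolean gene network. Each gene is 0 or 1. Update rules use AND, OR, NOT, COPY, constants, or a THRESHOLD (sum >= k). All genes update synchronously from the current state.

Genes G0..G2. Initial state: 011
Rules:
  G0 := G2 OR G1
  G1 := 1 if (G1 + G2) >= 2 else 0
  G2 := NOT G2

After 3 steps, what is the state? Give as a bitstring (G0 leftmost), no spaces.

Step 1: G0=G2|G1=1|1=1 G1=(1+1>=2)=1 G2=NOT G2=NOT 1=0 -> 110
Step 2: G0=G2|G1=0|1=1 G1=(1+0>=2)=0 G2=NOT G2=NOT 0=1 -> 101
Step 3: G0=G2|G1=1|0=1 G1=(0+1>=2)=0 G2=NOT G2=NOT 1=0 -> 100

100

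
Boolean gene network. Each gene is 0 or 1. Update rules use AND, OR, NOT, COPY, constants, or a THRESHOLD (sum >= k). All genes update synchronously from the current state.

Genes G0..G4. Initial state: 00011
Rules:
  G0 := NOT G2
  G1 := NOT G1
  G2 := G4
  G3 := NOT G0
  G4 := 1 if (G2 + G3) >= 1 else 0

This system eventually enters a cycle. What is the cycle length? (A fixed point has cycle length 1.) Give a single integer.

Step 0: 00011
Step 1: G0=NOT G2=NOT 0=1 G1=NOT G1=NOT 0=1 G2=G4=1 G3=NOT G0=NOT 0=1 G4=(0+1>=1)=1 -> 11111
Step 2: G0=NOT G2=NOT 1=0 G1=NOT G1=NOT 1=0 G2=G4=1 G3=NOT G0=NOT 1=0 G4=(1+1>=1)=1 -> 00101
Step 3: G0=NOT G2=NOT 1=0 G1=NOT G1=NOT 0=1 G2=G4=1 G3=NOT G0=NOT 0=1 G4=(1+0>=1)=1 -> 01111
Step 4: G0=NOT G2=NOT 1=0 G1=NOT G1=NOT 1=0 G2=G4=1 G3=NOT G0=NOT 0=1 G4=(1+1>=1)=1 -> 00111
Step 5: G0=NOT G2=NOT 1=0 G1=NOT G1=NOT 0=1 G2=G4=1 G3=NOT G0=NOT 0=1 G4=(1+1>=1)=1 -> 01111
State from step 5 equals state from step 3 -> cycle length 2

Answer: 2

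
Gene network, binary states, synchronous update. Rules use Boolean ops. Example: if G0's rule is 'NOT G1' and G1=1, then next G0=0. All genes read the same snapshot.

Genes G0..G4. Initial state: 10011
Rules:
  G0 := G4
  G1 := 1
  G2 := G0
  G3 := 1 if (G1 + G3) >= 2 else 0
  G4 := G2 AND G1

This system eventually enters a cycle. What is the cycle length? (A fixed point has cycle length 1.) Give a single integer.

Answer: 3

Derivation:
Step 0: 10011
Step 1: G0=G4=1 G1=1(const) G2=G0=1 G3=(0+1>=2)=0 G4=G2&G1=0&0=0 -> 11100
Step 2: G0=G4=0 G1=1(const) G2=G0=1 G3=(1+0>=2)=0 G4=G2&G1=1&1=1 -> 01101
Step 3: G0=G4=1 G1=1(const) G2=G0=0 G3=(1+0>=2)=0 G4=G2&G1=1&1=1 -> 11001
Step 4: G0=G4=1 G1=1(const) G2=G0=1 G3=(1+0>=2)=0 G4=G2&G1=0&1=0 -> 11100
State from step 4 equals state from step 1 -> cycle length 3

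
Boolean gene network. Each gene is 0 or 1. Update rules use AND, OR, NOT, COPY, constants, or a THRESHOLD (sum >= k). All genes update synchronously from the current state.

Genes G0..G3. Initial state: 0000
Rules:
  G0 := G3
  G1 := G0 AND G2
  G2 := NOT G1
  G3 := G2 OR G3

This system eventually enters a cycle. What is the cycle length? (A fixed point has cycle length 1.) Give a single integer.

Answer: 4

Derivation:
Step 0: 0000
Step 1: G0=G3=0 G1=G0&G2=0&0=0 G2=NOT G1=NOT 0=1 G3=G2|G3=0|0=0 -> 0010
Step 2: G0=G3=0 G1=G0&G2=0&1=0 G2=NOT G1=NOT 0=1 G3=G2|G3=1|0=1 -> 0011
Step 3: G0=G3=1 G1=G0&G2=0&1=0 G2=NOT G1=NOT 0=1 G3=G2|G3=1|1=1 -> 1011
Step 4: G0=G3=1 G1=G0&G2=1&1=1 G2=NOT G1=NOT 0=1 G3=G2|G3=1|1=1 -> 1111
Step 5: G0=G3=1 G1=G0&G2=1&1=1 G2=NOT G1=NOT 1=0 G3=G2|G3=1|1=1 -> 1101
Step 6: G0=G3=1 G1=G0&G2=1&0=0 G2=NOT G1=NOT 1=0 G3=G2|G3=0|1=1 -> 1001
Step 7: G0=G3=1 G1=G0&G2=1&0=0 G2=NOT G1=NOT 0=1 G3=G2|G3=0|1=1 -> 1011
State from step 7 equals state from step 3 -> cycle length 4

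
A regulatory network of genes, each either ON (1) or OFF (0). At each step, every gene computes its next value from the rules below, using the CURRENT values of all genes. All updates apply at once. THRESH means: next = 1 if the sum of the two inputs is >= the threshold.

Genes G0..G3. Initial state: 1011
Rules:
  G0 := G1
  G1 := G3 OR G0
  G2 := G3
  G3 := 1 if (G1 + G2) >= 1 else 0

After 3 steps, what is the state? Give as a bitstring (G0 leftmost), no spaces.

Step 1: G0=G1=0 G1=G3|G0=1|1=1 G2=G3=1 G3=(0+1>=1)=1 -> 0111
Step 2: G0=G1=1 G1=G3|G0=1|0=1 G2=G3=1 G3=(1+1>=1)=1 -> 1111
Step 3: G0=G1=1 G1=G3|G0=1|1=1 G2=G3=1 G3=(1+1>=1)=1 -> 1111

1111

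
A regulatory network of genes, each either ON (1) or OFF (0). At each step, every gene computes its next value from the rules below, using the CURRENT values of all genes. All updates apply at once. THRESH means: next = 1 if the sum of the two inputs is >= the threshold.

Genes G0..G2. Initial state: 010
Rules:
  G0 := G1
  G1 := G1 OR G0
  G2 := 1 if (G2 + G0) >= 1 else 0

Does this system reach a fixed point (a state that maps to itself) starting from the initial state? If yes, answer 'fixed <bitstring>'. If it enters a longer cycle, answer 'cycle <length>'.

Answer: fixed 111

Derivation:
Step 0: 010
Step 1: G0=G1=1 G1=G1|G0=1|0=1 G2=(0+0>=1)=0 -> 110
Step 2: G0=G1=1 G1=G1|G0=1|1=1 G2=(0+1>=1)=1 -> 111
Step 3: G0=G1=1 G1=G1|G0=1|1=1 G2=(1+1>=1)=1 -> 111
Fixed point reached at step 2: 111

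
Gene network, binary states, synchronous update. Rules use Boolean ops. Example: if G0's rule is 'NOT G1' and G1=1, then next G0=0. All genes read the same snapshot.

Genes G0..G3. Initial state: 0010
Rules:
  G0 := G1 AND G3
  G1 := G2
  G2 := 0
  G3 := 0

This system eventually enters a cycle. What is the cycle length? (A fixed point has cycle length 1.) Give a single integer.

Step 0: 0010
Step 1: G0=G1&G3=0&0=0 G1=G2=1 G2=0(const) G3=0(const) -> 0100
Step 2: G0=G1&G3=1&0=0 G1=G2=0 G2=0(const) G3=0(const) -> 0000
Step 3: G0=G1&G3=0&0=0 G1=G2=0 G2=0(const) G3=0(const) -> 0000
State from step 3 equals state from step 2 -> cycle length 1

Answer: 1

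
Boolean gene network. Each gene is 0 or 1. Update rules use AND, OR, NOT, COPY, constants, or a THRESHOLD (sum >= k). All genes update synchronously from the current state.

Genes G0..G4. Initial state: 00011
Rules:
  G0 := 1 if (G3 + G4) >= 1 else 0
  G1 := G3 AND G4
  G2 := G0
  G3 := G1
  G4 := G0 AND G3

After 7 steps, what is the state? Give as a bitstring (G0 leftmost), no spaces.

Step 1: G0=(1+1>=1)=1 G1=G3&G4=1&1=1 G2=G0=0 G3=G1=0 G4=G0&G3=0&1=0 -> 11000
Step 2: G0=(0+0>=1)=0 G1=G3&G4=0&0=0 G2=G0=1 G3=G1=1 G4=G0&G3=1&0=0 -> 00110
Step 3: G0=(1+0>=1)=1 G1=G3&G4=1&0=0 G2=G0=0 G3=G1=0 G4=G0&G3=0&1=0 -> 10000
Step 4: G0=(0+0>=1)=0 G1=G3&G4=0&0=0 G2=G0=1 G3=G1=0 G4=G0&G3=1&0=0 -> 00100
Step 5: G0=(0+0>=1)=0 G1=G3&G4=0&0=0 G2=G0=0 G3=G1=0 G4=G0&G3=0&0=0 -> 00000
Step 6: G0=(0+0>=1)=0 G1=G3&G4=0&0=0 G2=G0=0 G3=G1=0 G4=G0&G3=0&0=0 -> 00000
Step 7: G0=(0+0>=1)=0 G1=G3&G4=0&0=0 G2=G0=0 G3=G1=0 G4=G0&G3=0&0=0 -> 00000

00000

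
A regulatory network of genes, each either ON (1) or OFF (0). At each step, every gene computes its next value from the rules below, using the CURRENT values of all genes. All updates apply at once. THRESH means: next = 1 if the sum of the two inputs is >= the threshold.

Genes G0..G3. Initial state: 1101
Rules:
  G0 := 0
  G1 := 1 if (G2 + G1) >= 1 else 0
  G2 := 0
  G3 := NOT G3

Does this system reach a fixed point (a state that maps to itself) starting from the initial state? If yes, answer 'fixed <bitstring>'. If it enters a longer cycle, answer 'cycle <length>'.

Answer: cycle 2

Derivation:
Step 0: 1101
Step 1: G0=0(const) G1=(0+1>=1)=1 G2=0(const) G3=NOT G3=NOT 1=0 -> 0100
Step 2: G0=0(const) G1=(0+1>=1)=1 G2=0(const) G3=NOT G3=NOT 0=1 -> 0101
Step 3: G0=0(const) G1=(0+1>=1)=1 G2=0(const) G3=NOT G3=NOT 1=0 -> 0100
Cycle of length 2 starting at step 1 -> no fixed point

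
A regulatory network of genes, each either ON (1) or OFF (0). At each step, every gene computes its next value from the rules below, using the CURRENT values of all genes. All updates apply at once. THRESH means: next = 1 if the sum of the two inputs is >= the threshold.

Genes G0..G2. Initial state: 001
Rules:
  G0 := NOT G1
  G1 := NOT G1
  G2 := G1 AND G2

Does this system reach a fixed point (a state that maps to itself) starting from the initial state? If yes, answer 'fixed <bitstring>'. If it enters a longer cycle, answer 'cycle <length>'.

Answer: cycle 2

Derivation:
Step 0: 001
Step 1: G0=NOT G1=NOT 0=1 G1=NOT G1=NOT 0=1 G2=G1&G2=0&1=0 -> 110
Step 2: G0=NOT G1=NOT 1=0 G1=NOT G1=NOT 1=0 G2=G1&G2=1&0=0 -> 000
Step 3: G0=NOT G1=NOT 0=1 G1=NOT G1=NOT 0=1 G2=G1&G2=0&0=0 -> 110
Cycle of length 2 starting at step 1 -> no fixed point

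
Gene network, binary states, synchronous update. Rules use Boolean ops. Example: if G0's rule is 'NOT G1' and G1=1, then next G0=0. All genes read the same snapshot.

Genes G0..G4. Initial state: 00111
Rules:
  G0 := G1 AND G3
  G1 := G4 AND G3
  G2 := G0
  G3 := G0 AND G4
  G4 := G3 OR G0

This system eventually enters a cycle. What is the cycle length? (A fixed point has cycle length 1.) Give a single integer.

Answer: 1

Derivation:
Step 0: 00111
Step 1: G0=G1&G3=0&1=0 G1=G4&G3=1&1=1 G2=G0=0 G3=G0&G4=0&1=0 G4=G3|G0=1|0=1 -> 01001
Step 2: G0=G1&G3=1&0=0 G1=G4&G3=1&0=0 G2=G0=0 G3=G0&G4=0&1=0 G4=G3|G0=0|0=0 -> 00000
Step 3: G0=G1&G3=0&0=0 G1=G4&G3=0&0=0 G2=G0=0 G3=G0&G4=0&0=0 G4=G3|G0=0|0=0 -> 00000
State from step 3 equals state from step 2 -> cycle length 1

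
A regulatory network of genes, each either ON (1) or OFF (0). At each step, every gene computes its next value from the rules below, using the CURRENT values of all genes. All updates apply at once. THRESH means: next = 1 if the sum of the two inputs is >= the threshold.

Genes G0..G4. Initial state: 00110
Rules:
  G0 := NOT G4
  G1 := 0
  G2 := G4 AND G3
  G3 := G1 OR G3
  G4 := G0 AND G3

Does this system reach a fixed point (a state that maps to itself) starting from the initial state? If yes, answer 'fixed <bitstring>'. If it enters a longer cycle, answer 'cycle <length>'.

Step 0: 00110
Step 1: G0=NOT G4=NOT 0=1 G1=0(const) G2=G4&G3=0&1=0 G3=G1|G3=0|1=1 G4=G0&G3=0&1=0 -> 10010
Step 2: G0=NOT G4=NOT 0=1 G1=0(const) G2=G4&G3=0&1=0 G3=G1|G3=0|1=1 G4=G0&G3=1&1=1 -> 10011
Step 3: G0=NOT G4=NOT 1=0 G1=0(const) G2=G4&G3=1&1=1 G3=G1|G3=0|1=1 G4=G0&G3=1&1=1 -> 00111
Step 4: G0=NOT G4=NOT 1=0 G1=0(const) G2=G4&G3=1&1=1 G3=G1|G3=0|1=1 G4=G0&G3=0&1=0 -> 00110
Cycle of length 4 starting at step 0 -> no fixed point

Answer: cycle 4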